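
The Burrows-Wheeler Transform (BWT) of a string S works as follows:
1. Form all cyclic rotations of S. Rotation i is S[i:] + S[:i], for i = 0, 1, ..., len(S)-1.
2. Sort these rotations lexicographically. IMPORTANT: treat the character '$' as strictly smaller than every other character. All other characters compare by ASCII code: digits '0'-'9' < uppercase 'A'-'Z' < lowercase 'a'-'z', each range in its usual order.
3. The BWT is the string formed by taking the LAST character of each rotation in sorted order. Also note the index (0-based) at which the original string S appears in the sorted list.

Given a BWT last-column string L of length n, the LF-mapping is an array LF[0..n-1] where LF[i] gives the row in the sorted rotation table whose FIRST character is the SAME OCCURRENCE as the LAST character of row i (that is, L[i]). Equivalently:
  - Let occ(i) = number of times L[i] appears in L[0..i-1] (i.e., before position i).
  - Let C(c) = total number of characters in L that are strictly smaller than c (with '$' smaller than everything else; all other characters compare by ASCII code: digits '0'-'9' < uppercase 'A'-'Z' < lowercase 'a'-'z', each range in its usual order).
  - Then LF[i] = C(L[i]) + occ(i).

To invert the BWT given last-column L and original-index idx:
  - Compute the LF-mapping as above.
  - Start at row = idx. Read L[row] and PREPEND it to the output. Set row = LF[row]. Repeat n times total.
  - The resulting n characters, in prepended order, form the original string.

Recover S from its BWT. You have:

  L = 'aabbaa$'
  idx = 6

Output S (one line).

Answer: baabaa$

Derivation:
LF mapping: 1 2 5 6 3 4 0
Walk LF starting at row 6, prepending L[row]:
  step 1: row=6, L[6]='$', prepend. Next row=LF[6]=0
  step 2: row=0, L[0]='a', prepend. Next row=LF[0]=1
  step 3: row=1, L[1]='a', prepend. Next row=LF[1]=2
  step 4: row=2, L[2]='b', prepend. Next row=LF[2]=5
  step 5: row=5, L[5]='a', prepend. Next row=LF[5]=4
  step 6: row=4, L[4]='a', prepend. Next row=LF[4]=3
  step 7: row=3, L[3]='b', prepend. Next row=LF[3]=6
Reversed output: baabaa$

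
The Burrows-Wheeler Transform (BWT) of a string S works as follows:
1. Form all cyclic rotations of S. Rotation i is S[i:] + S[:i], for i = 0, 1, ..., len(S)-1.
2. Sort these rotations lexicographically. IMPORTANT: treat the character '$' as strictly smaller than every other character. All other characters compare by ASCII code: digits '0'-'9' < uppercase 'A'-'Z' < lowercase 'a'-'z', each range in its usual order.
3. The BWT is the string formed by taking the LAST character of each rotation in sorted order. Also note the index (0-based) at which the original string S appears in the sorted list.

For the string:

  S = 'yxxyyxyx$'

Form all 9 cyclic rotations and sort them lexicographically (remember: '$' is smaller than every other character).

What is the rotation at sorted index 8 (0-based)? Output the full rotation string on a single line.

Answer: yyxyx$yxx

Derivation:
All 9 rotations (rotation i = S[i:]+S[:i]):
  rot[0] = yxxyyxyx$
  rot[1] = xxyyxyx$y
  rot[2] = xyyxyx$yx
  rot[3] = yyxyx$yxx
  rot[4] = yxyx$yxxy
  rot[5] = xyx$yxxyy
  rot[6] = yx$yxxyyx
  rot[7] = x$yxxyyxy
  rot[8] = $yxxyyxyx
Sorted (with $ < everything):
  sorted[0] = $yxxyyxyx
  sorted[1] = x$yxxyyxy
  sorted[2] = xxyyxyx$y
  sorted[3] = xyx$yxxyy
  sorted[4] = xyyxyx$yx
  sorted[5] = yx$yxxyyx
  sorted[6] = yxxyyxyx$
  sorted[7] = yxyx$yxxy
  sorted[8] = yyxyx$yxx
sorted[8] = yyxyx$yxx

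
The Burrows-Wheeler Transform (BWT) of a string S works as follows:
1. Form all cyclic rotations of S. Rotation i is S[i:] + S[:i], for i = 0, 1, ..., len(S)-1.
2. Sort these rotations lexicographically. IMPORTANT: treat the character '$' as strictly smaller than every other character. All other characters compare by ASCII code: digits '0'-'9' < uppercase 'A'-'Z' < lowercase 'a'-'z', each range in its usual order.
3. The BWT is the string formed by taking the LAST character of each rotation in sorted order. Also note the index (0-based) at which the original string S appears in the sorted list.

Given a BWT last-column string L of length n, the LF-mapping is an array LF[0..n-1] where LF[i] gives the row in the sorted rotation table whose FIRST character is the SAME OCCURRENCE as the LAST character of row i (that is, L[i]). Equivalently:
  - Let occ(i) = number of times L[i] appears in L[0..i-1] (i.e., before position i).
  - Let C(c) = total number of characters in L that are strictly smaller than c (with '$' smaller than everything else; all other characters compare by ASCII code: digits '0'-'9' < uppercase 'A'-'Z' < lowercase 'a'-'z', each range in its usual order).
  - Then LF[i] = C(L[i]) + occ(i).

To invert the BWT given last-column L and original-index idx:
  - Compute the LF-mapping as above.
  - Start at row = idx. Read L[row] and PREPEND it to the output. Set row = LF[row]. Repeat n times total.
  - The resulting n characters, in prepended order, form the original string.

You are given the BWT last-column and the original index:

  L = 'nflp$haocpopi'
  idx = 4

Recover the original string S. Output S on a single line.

LF mapping: 7 3 6 10 0 4 1 8 2 11 9 12 5
Walk LF starting at row 4, prepending L[row]:
  step 1: row=4, L[4]='$', prepend. Next row=LF[4]=0
  step 2: row=0, L[0]='n', prepend. Next row=LF[0]=7
  step 3: row=7, L[7]='o', prepend. Next row=LF[7]=8
  step 4: row=8, L[8]='c', prepend. Next row=LF[8]=2
  step 5: row=2, L[2]='l', prepend. Next row=LF[2]=6
  step 6: row=6, L[6]='a', prepend. Next row=LF[6]=1
  step 7: row=1, L[1]='f', prepend. Next row=LF[1]=3
  step 8: row=3, L[3]='p', prepend. Next row=LF[3]=10
  step 9: row=10, L[10]='o', prepend. Next row=LF[10]=9
  step 10: row=9, L[9]='p', prepend. Next row=LF[9]=11
  step 11: row=11, L[11]='p', prepend. Next row=LF[11]=12
  step 12: row=12, L[12]='i', prepend. Next row=LF[12]=5
  step 13: row=5, L[5]='h', prepend. Next row=LF[5]=4
Reversed output: hippopfalcon$

Answer: hippopfalcon$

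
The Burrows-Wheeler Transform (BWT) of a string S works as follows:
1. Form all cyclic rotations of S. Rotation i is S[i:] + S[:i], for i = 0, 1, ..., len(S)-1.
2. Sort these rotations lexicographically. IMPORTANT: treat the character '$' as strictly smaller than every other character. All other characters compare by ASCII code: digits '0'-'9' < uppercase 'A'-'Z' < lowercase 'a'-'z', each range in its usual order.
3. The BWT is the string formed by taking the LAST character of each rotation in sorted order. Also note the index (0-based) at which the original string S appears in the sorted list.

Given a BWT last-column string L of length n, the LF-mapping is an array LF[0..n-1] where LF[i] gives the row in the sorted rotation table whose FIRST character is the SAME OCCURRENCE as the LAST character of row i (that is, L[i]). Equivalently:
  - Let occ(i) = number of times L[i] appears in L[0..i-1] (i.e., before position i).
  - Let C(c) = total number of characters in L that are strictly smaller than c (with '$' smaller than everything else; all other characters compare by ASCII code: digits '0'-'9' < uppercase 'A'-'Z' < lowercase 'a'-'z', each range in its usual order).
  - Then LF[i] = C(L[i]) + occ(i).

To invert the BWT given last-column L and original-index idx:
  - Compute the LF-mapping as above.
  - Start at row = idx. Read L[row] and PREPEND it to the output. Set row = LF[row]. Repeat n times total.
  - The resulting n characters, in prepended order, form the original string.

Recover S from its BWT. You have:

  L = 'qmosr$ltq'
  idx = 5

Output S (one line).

LF mapping: 4 2 3 7 6 0 1 8 5
Walk LF starting at row 5, prepending L[row]:
  step 1: row=5, L[5]='$', prepend. Next row=LF[5]=0
  step 2: row=0, L[0]='q', prepend. Next row=LF[0]=4
  step 3: row=4, L[4]='r', prepend. Next row=LF[4]=6
  step 4: row=6, L[6]='l', prepend. Next row=LF[6]=1
  step 5: row=1, L[1]='m', prepend. Next row=LF[1]=2
  step 6: row=2, L[2]='o', prepend. Next row=LF[2]=3
  step 7: row=3, L[3]='s', prepend. Next row=LF[3]=7
  step 8: row=7, L[7]='t', prepend. Next row=LF[7]=8
  step 9: row=8, L[8]='q', prepend. Next row=LF[8]=5
Reversed output: qtsomlrq$

Answer: qtsomlrq$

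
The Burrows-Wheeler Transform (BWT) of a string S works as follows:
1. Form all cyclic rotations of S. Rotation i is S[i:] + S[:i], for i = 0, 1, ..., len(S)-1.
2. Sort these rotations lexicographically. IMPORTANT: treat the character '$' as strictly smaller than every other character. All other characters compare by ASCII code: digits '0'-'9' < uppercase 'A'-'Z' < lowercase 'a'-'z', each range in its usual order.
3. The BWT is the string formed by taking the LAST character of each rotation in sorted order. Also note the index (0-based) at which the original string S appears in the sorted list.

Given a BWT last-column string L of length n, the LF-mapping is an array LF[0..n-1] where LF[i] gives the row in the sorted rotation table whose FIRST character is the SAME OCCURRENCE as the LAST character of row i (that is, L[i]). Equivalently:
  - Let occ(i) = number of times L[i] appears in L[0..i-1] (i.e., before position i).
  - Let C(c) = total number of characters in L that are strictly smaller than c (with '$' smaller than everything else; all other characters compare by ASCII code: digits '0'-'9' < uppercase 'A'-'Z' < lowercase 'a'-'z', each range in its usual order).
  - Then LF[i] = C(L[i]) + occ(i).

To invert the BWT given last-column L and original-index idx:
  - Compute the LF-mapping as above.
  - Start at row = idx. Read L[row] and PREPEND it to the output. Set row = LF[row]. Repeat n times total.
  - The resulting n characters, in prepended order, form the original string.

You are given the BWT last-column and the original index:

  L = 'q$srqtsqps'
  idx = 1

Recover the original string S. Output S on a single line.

Answer: pstrqqssq$

Derivation:
LF mapping: 2 0 6 5 3 9 7 4 1 8
Walk LF starting at row 1, prepending L[row]:
  step 1: row=1, L[1]='$', prepend. Next row=LF[1]=0
  step 2: row=0, L[0]='q', prepend. Next row=LF[0]=2
  step 3: row=2, L[2]='s', prepend. Next row=LF[2]=6
  step 4: row=6, L[6]='s', prepend. Next row=LF[6]=7
  step 5: row=7, L[7]='q', prepend. Next row=LF[7]=4
  step 6: row=4, L[4]='q', prepend. Next row=LF[4]=3
  step 7: row=3, L[3]='r', prepend. Next row=LF[3]=5
  step 8: row=5, L[5]='t', prepend. Next row=LF[5]=9
  step 9: row=9, L[9]='s', prepend. Next row=LF[9]=8
  step 10: row=8, L[8]='p', prepend. Next row=LF[8]=1
Reversed output: pstrqqssq$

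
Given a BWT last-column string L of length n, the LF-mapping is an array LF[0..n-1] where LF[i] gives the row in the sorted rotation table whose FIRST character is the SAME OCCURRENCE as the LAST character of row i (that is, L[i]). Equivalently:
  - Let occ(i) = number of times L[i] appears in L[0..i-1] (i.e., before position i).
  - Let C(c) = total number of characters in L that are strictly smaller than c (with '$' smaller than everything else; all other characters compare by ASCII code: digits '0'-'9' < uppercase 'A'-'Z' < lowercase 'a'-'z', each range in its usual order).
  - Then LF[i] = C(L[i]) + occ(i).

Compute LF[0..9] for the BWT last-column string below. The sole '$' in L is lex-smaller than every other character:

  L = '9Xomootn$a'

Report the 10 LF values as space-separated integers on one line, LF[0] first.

Char counts: '$':1, '9':1, 'X':1, 'a':1, 'm':1, 'n':1, 'o':3, 't':1
C (first-col start): C('$')=0, C('9')=1, C('X')=2, C('a')=3, C('m')=4, C('n')=5, C('o')=6, C('t')=9
L[0]='9': occ=0, LF[0]=C('9')+0=1+0=1
L[1]='X': occ=0, LF[1]=C('X')+0=2+0=2
L[2]='o': occ=0, LF[2]=C('o')+0=6+0=6
L[3]='m': occ=0, LF[3]=C('m')+0=4+0=4
L[4]='o': occ=1, LF[4]=C('o')+1=6+1=7
L[5]='o': occ=2, LF[5]=C('o')+2=6+2=8
L[6]='t': occ=0, LF[6]=C('t')+0=9+0=9
L[7]='n': occ=0, LF[7]=C('n')+0=5+0=5
L[8]='$': occ=0, LF[8]=C('$')+0=0+0=0
L[9]='a': occ=0, LF[9]=C('a')+0=3+0=3

Answer: 1 2 6 4 7 8 9 5 0 3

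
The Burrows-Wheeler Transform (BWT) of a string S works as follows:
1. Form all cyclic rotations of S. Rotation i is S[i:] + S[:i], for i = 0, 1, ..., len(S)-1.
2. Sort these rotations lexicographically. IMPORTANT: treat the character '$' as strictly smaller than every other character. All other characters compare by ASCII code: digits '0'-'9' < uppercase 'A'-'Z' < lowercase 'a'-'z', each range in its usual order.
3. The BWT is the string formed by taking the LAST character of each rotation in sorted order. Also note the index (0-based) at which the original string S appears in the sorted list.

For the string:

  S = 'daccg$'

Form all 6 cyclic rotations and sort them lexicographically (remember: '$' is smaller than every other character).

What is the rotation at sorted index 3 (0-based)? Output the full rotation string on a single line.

Answer: cg$dac

Derivation:
All 6 rotations (rotation i = S[i:]+S[:i]):
  rot[0] = daccg$
  rot[1] = accg$d
  rot[2] = ccg$da
  rot[3] = cg$dac
  rot[4] = g$dacc
  rot[5] = $daccg
Sorted (with $ < everything):
  sorted[0] = $daccg
  sorted[1] = accg$d
  sorted[2] = ccg$da
  sorted[3] = cg$dac
  sorted[4] = daccg$
  sorted[5] = g$dacc
sorted[3] = cg$dac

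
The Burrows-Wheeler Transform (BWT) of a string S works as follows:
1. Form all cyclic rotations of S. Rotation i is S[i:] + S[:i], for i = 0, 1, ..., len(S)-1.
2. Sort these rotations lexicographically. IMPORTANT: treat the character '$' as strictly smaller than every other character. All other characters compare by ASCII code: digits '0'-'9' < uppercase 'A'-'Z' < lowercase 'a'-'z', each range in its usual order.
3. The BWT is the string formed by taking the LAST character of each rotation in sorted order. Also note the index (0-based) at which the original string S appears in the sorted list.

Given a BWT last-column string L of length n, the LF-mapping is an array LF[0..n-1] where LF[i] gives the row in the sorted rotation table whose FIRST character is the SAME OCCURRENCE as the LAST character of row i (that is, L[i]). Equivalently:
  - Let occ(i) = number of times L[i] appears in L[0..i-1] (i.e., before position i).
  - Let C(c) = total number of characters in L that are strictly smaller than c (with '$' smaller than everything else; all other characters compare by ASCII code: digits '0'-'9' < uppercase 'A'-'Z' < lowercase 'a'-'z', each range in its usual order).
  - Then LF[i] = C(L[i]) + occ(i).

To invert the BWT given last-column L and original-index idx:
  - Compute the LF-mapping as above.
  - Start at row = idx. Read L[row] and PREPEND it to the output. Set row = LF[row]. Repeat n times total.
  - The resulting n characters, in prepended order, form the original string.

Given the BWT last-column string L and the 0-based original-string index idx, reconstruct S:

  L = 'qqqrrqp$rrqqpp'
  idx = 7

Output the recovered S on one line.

LF mapping: 4 5 6 10 11 7 1 0 12 13 8 9 2 3
Walk LF starting at row 7, prepending L[row]:
  step 1: row=7, L[7]='$', prepend. Next row=LF[7]=0
  step 2: row=0, L[0]='q', prepend. Next row=LF[0]=4
  step 3: row=4, L[4]='r', prepend. Next row=LF[4]=11
  step 4: row=11, L[11]='q', prepend. Next row=LF[11]=9
  step 5: row=9, L[9]='r', prepend. Next row=LF[9]=13
  step 6: row=13, L[13]='p', prepend. Next row=LF[13]=3
  step 7: row=3, L[3]='r', prepend. Next row=LF[3]=10
  step 8: row=10, L[10]='q', prepend. Next row=LF[10]=8
  step 9: row=8, L[8]='r', prepend. Next row=LF[8]=12
  step 10: row=12, L[12]='p', prepend. Next row=LF[12]=2
  step 11: row=2, L[2]='q', prepend. Next row=LF[2]=6
  step 12: row=6, L[6]='p', prepend. Next row=LF[6]=1
  step 13: row=1, L[1]='q', prepend. Next row=LF[1]=5
  step 14: row=5, L[5]='q', prepend. Next row=LF[5]=7
Reversed output: qqpqprqrprqrq$

Answer: qqpqprqrprqrq$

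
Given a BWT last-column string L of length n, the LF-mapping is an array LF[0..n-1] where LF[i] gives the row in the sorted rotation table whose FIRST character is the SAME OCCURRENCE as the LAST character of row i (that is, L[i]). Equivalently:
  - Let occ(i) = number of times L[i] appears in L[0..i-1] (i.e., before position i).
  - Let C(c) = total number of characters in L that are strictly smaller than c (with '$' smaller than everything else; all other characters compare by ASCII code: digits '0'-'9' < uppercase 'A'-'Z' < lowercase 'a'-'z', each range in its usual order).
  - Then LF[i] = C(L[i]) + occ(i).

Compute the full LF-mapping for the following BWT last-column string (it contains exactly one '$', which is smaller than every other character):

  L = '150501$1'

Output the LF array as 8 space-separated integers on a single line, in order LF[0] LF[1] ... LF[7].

Char counts: '$':1, '0':2, '1':3, '5':2
C (first-col start): C('$')=0, C('0')=1, C('1')=3, C('5')=6
L[0]='1': occ=0, LF[0]=C('1')+0=3+0=3
L[1]='5': occ=0, LF[1]=C('5')+0=6+0=6
L[2]='0': occ=0, LF[2]=C('0')+0=1+0=1
L[3]='5': occ=1, LF[3]=C('5')+1=6+1=7
L[4]='0': occ=1, LF[4]=C('0')+1=1+1=2
L[5]='1': occ=1, LF[5]=C('1')+1=3+1=4
L[6]='$': occ=0, LF[6]=C('$')+0=0+0=0
L[7]='1': occ=2, LF[7]=C('1')+2=3+2=5

Answer: 3 6 1 7 2 4 0 5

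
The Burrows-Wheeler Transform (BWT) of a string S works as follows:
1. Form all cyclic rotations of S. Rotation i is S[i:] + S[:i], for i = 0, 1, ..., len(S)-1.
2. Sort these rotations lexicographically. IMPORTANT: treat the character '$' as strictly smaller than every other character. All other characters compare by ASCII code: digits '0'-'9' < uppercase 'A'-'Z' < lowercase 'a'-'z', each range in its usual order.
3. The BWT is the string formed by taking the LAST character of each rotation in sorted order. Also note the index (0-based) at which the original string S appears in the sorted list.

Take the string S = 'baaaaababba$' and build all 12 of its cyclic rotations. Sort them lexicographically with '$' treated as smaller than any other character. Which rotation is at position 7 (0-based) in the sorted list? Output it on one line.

All 12 rotations (rotation i = S[i:]+S[:i]):
  rot[0] = baaaaababba$
  rot[1] = aaaaababba$b
  rot[2] = aaaababba$ba
  rot[3] = aaababba$baa
  rot[4] = aababba$baaa
  rot[5] = ababba$baaaa
  rot[6] = babba$baaaaa
  rot[7] = abba$baaaaab
  rot[8] = bba$baaaaaba
  rot[9] = ba$baaaaabab
  rot[10] = a$baaaaababb
  rot[11] = $baaaaababba
Sorted (with $ < everything):
  sorted[0] = $baaaaababba
  sorted[1] = a$baaaaababb
  sorted[2] = aaaaababba$b
  sorted[3] = aaaababba$ba
  sorted[4] = aaababba$baa
  sorted[5] = aababba$baaa
  sorted[6] = ababba$baaaa
  sorted[7] = abba$baaaaab
  sorted[8] = ba$baaaaabab
  sorted[9] = baaaaababba$
  sorted[10] = babba$baaaaa
  sorted[11] = bba$baaaaaba
sorted[7] = abba$baaaaab

Answer: abba$baaaaab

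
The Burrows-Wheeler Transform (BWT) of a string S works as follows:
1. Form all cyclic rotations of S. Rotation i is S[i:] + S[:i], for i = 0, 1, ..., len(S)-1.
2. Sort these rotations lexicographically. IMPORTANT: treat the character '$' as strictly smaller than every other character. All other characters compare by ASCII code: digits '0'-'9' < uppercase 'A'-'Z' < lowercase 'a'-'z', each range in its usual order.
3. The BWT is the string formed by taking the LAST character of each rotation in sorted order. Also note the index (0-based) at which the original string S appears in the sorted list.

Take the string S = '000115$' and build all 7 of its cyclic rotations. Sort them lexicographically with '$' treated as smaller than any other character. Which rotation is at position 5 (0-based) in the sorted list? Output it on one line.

All 7 rotations (rotation i = S[i:]+S[:i]):
  rot[0] = 000115$
  rot[1] = 00115$0
  rot[2] = 0115$00
  rot[3] = 115$000
  rot[4] = 15$0001
  rot[5] = 5$00011
  rot[6] = $000115
Sorted (with $ < everything):
  sorted[0] = $000115
  sorted[1] = 000115$
  sorted[2] = 00115$0
  sorted[3] = 0115$00
  sorted[4] = 115$000
  sorted[5] = 15$0001
  sorted[6] = 5$00011
sorted[5] = 15$0001

Answer: 15$0001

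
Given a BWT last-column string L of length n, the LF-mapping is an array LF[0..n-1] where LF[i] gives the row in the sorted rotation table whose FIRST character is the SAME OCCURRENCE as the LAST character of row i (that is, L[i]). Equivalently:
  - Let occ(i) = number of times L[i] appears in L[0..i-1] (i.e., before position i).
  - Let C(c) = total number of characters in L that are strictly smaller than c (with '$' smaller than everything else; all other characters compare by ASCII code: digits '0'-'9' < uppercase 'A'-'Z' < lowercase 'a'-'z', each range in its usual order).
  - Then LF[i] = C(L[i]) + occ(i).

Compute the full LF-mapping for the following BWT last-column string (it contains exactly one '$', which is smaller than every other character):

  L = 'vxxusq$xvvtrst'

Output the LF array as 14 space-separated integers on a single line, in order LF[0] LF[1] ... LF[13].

Answer: 8 11 12 7 3 1 0 13 9 10 5 2 4 6

Derivation:
Char counts: '$':1, 'q':1, 'r':1, 's':2, 't':2, 'u':1, 'v':3, 'x':3
C (first-col start): C('$')=0, C('q')=1, C('r')=2, C('s')=3, C('t')=5, C('u')=7, C('v')=8, C('x')=11
L[0]='v': occ=0, LF[0]=C('v')+0=8+0=8
L[1]='x': occ=0, LF[1]=C('x')+0=11+0=11
L[2]='x': occ=1, LF[2]=C('x')+1=11+1=12
L[3]='u': occ=0, LF[3]=C('u')+0=7+0=7
L[4]='s': occ=0, LF[4]=C('s')+0=3+0=3
L[5]='q': occ=0, LF[5]=C('q')+0=1+0=1
L[6]='$': occ=0, LF[6]=C('$')+0=0+0=0
L[7]='x': occ=2, LF[7]=C('x')+2=11+2=13
L[8]='v': occ=1, LF[8]=C('v')+1=8+1=9
L[9]='v': occ=2, LF[9]=C('v')+2=8+2=10
L[10]='t': occ=0, LF[10]=C('t')+0=5+0=5
L[11]='r': occ=0, LF[11]=C('r')+0=2+0=2
L[12]='s': occ=1, LF[12]=C('s')+1=3+1=4
L[13]='t': occ=1, LF[13]=C('t')+1=5+1=6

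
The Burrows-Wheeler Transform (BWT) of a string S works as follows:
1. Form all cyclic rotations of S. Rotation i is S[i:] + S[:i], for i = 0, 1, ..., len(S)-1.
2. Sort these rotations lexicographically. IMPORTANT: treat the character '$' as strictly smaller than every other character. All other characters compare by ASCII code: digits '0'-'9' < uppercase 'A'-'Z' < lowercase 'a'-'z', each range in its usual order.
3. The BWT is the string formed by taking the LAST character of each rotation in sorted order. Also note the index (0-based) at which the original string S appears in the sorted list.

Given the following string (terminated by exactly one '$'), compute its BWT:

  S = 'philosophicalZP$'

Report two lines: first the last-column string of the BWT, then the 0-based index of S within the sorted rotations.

All 16 rotations (rotation i = S[i:]+S[:i]):
  rot[0] = philosophicalZP$
  rot[1] = hilosophicalZP$p
  rot[2] = ilosophicalZP$ph
  rot[3] = losophicalZP$phi
  rot[4] = osophicalZP$phil
  rot[5] = sophicalZP$philo
  rot[6] = ophicalZP$philos
  rot[7] = phicalZP$philoso
  rot[8] = hicalZP$philosop
  rot[9] = icalZP$philosoph
  rot[10] = calZP$philosophi
  rot[11] = alZP$philosophic
  rot[12] = lZP$philosophica
  rot[13] = ZP$philosophical
  rot[14] = P$philosophicalZ
  rot[15] = $philosophicalZP
Sorted (with $ < everything):
  sorted[0] = $philosophicalZP  (last char: 'P')
  sorted[1] = P$philosophicalZ  (last char: 'Z')
  sorted[2] = ZP$philosophical  (last char: 'l')
  sorted[3] = alZP$philosophic  (last char: 'c')
  sorted[4] = calZP$philosophi  (last char: 'i')
  sorted[5] = hicalZP$philosop  (last char: 'p')
  sorted[6] = hilosophicalZP$p  (last char: 'p')
  sorted[7] = icalZP$philosoph  (last char: 'h')
  sorted[8] = ilosophicalZP$ph  (last char: 'h')
  sorted[9] = lZP$philosophica  (last char: 'a')
  sorted[10] = losophicalZP$phi  (last char: 'i')
  sorted[11] = ophicalZP$philos  (last char: 's')
  sorted[12] = osophicalZP$phil  (last char: 'l')
  sorted[13] = phicalZP$philoso  (last char: 'o')
  sorted[14] = philosophicalZP$  (last char: '$')
  sorted[15] = sophicalZP$philo  (last char: 'o')
Last column: PZlcipphhaislo$o
Original string S is at sorted index 14

Answer: PZlcipphhaislo$o
14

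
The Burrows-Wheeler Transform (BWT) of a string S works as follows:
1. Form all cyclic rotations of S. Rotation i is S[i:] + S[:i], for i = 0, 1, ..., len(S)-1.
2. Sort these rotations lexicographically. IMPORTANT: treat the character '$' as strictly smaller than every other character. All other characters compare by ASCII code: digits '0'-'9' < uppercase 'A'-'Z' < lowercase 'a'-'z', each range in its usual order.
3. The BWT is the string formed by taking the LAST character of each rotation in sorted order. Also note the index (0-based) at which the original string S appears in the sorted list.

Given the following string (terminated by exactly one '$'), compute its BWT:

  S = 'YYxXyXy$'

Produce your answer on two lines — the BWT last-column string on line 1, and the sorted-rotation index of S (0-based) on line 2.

All 8 rotations (rotation i = S[i:]+S[:i]):
  rot[0] = YYxXyXy$
  rot[1] = YxXyXy$Y
  rot[2] = xXyXy$YY
  rot[3] = XyXy$YYx
  rot[4] = yXy$YYxX
  rot[5] = Xy$YYxXy
  rot[6] = y$YYxXyX
  rot[7] = $YYxXyXy
Sorted (with $ < everything):
  sorted[0] = $YYxXyXy  (last char: 'y')
  sorted[1] = Xy$YYxXy  (last char: 'y')
  sorted[2] = XyXy$YYx  (last char: 'x')
  sorted[3] = YYxXyXy$  (last char: '$')
  sorted[4] = YxXyXy$Y  (last char: 'Y')
  sorted[5] = xXyXy$YY  (last char: 'Y')
  sorted[6] = y$YYxXyX  (last char: 'X')
  sorted[7] = yXy$YYxX  (last char: 'X')
Last column: yyx$YYXX
Original string S is at sorted index 3

Answer: yyx$YYXX
3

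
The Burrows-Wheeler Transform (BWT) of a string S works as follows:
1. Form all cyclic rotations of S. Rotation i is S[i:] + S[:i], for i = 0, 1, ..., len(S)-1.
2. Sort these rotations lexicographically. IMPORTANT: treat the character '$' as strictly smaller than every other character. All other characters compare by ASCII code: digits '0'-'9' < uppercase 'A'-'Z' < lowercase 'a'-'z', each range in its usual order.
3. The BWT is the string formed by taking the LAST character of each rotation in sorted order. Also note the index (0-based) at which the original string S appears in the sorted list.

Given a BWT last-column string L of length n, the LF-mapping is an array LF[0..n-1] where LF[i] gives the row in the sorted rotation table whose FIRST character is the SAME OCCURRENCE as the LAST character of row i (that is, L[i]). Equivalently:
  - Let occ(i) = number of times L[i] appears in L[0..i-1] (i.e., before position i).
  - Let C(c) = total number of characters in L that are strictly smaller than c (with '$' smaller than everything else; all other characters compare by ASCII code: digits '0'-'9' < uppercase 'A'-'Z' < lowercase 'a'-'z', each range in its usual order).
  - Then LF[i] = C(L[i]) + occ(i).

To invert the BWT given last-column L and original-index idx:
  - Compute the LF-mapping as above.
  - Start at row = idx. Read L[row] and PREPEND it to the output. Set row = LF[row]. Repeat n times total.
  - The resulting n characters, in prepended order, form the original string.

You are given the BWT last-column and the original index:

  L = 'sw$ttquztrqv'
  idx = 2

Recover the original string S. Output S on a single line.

LF mapping: 4 10 0 5 6 1 8 11 7 3 2 9
Walk LF starting at row 2, prepending L[row]:
  step 1: row=2, L[2]='$', prepend. Next row=LF[2]=0
  step 2: row=0, L[0]='s', prepend. Next row=LF[0]=4
  step 3: row=4, L[4]='t', prepend. Next row=LF[4]=6
  step 4: row=6, L[6]='u', prepend. Next row=LF[6]=8
  step 5: row=8, L[8]='t', prepend. Next row=LF[8]=7
  step 6: row=7, L[7]='z', prepend. Next row=LF[7]=11
  step 7: row=11, L[11]='v', prepend. Next row=LF[11]=9
  step 8: row=9, L[9]='r', prepend. Next row=LF[9]=3
  step 9: row=3, L[3]='t', prepend. Next row=LF[3]=5
  step 10: row=5, L[5]='q', prepend. Next row=LF[5]=1
  step 11: row=1, L[1]='w', prepend. Next row=LF[1]=10
  step 12: row=10, L[10]='q', prepend. Next row=LF[10]=2
Reversed output: qwqtrvztuts$

Answer: qwqtrvztuts$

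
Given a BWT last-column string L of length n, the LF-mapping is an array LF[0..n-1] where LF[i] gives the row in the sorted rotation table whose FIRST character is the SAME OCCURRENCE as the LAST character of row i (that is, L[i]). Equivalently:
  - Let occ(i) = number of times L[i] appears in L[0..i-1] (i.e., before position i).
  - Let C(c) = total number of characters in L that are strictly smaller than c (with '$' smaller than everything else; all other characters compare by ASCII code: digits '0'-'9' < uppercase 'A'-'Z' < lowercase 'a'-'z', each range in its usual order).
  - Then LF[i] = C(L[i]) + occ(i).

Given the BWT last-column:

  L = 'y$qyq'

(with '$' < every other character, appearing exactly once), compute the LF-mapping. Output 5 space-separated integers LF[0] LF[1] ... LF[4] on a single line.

Char counts: '$':1, 'q':2, 'y':2
C (first-col start): C('$')=0, C('q')=1, C('y')=3
L[0]='y': occ=0, LF[0]=C('y')+0=3+0=3
L[1]='$': occ=0, LF[1]=C('$')+0=0+0=0
L[2]='q': occ=0, LF[2]=C('q')+0=1+0=1
L[3]='y': occ=1, LF[3]=C('y')+1=3+1=4
L[4]='q': occ=1, LF[4]=C('q')+1=1+1=2

Answer: 3 0 1 4 2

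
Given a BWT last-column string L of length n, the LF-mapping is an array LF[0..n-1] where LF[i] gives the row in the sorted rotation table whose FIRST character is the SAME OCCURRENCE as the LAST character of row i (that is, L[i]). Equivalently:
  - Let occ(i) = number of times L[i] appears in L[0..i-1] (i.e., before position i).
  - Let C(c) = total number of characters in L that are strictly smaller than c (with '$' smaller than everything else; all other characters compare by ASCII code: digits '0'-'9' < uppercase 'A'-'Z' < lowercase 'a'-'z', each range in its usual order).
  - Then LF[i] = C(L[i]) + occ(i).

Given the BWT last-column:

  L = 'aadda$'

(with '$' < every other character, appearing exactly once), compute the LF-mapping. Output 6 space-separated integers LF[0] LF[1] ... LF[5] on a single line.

Answer: 1 2 4 5 3 0

Derivation:
Char counts: '$':1, 'a':3, 'd':2
C (first-col start): C('$')=0, C('a')=1, C('d')=4
L[0]='a': occ=0, LF[0]=C('a')+0=1+0=1
L[1]='a': occ=1, LF[1]=C('a')+1=1+1=2
L[2]='d': occ=0, LF[2]=C('d')+0=4+0=4
L[3]='d': occ=1, LF[3]=C('d')+1=4+1=5
L[4]='a': occ=2, LF[4]=C('a')+2=1+2=3
L[5]='$': occ=0, LF[5]=C('$')+0=0+0=0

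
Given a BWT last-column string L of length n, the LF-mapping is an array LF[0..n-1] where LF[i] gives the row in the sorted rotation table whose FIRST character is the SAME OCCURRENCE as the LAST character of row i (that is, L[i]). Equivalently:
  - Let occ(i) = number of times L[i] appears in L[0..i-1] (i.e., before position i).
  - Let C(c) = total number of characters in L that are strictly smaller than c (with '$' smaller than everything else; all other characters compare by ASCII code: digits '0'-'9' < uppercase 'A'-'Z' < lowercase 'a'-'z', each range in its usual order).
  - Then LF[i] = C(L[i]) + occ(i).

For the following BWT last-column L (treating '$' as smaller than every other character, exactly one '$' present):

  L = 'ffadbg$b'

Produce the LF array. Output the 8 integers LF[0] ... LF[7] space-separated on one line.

Answer: 5 6 1 4 2 7 0 3

Derivation:
Char counts: '$':1, 'a':1, 'b':2, 'd':1, 'f':2, 'g':1
C (first-col start): C('$')=0, C('a')=1, C('b')=2, C('d')=4, C('f')=5, C('g')=7
L[0]='f': occ=0, LF[0]=C('f')+0=5+0=5
L[1]='f': occ=1, LF[1]=C('f')+1=5+1=6
L[2]='a': occ=0, LF[2]=C('a')+0=1+0=1
L[3]='d': occ=0, LF[3]=C('d')+0=4+0=4
L[4]='b': occ=0, LF[4]=C('b')+0=2+0=2
L[5]='g': occ=0, LF[5]=C('g')+0=7+0=7
L[6]='$': occ=0, LF[6]=C('$')+0=0+0=0
L[7]='b': occ=1, LF[7]=C('b')+1=2+1=3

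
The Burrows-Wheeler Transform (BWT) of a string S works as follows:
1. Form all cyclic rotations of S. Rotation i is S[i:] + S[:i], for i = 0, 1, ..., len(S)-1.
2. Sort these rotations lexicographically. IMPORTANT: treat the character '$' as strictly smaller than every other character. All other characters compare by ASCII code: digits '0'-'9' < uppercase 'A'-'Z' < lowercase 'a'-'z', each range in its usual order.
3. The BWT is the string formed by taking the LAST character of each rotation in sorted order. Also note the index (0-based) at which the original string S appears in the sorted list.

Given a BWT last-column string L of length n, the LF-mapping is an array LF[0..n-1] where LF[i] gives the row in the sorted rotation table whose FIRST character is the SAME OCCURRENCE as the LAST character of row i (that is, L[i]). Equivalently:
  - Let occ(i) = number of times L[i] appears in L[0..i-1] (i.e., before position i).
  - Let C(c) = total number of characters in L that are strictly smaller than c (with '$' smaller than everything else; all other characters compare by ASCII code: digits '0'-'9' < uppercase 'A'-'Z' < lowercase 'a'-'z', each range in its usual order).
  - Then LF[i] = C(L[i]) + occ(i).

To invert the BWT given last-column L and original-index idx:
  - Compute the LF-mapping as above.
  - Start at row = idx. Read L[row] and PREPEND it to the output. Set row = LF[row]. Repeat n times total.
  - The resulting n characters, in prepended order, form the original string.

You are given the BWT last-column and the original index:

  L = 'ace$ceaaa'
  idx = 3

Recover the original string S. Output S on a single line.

Answer: aeacaeca$

Derivation:
LF mapping: 1 5 7 0 6 8 2 3 4
Walk LF starting at row 3, prepending L[row]:
  step 1: row=3, L[3]='$', prepend. Next row=LF[3]=0
  step 2: row=0, L[0]='a', prepend. Next row=LF[0]=1
  step 3: row=1, L[1]='c', prepend. Next row=LF[1]=5
  step 4: row=5, L[5]='e', prepend. Next row=LF[5]=8
  step 5: row=8, L[8]='a', prepend. Next row=LF[8]=4
  step 6: row=4, L[4]='c', prepend. Next row=LF[4]=6
  step 7: row=6, L[6]='a', prepend. Next row=LF[6]=2
  step 8: row=2, L[2]='e', prepend. Next row=LF[2]=7
  step 9: row=7, L[7]='a', prepend. Next row=LF[7]=3
Reversed output: aeacaeca$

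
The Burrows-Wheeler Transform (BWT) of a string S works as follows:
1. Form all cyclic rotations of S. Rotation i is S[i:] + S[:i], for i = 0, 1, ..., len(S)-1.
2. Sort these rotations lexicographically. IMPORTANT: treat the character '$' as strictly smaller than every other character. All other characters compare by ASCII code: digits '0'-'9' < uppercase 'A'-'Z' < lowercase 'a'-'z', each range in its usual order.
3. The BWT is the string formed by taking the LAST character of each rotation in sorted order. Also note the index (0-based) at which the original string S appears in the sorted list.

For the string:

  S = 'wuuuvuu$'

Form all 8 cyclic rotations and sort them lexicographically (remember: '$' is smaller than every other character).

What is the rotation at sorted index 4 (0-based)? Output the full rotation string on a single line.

Answer: uuvuu$wu

Derivation:
All 8 rotations (rotation i = S[i:]+S[:i]):
  rot[0] = wuuuvuu$
  rot[1] = uuuvuu$w
  rot[2] = uuvuu$wu
  rot[3] = uvuu$wuu
  rot[4] = vuu$wuuu
  rot[5] = uu$wuuuv
  rot[6] = u$wuuuvu
  rot[7] = $wuuuvuu
Sorted (with $ < everything):
  sorted[0] = $wuuuvuu
  sorted[1] = u$wuuuvu
  sorted[2] = uu$wuuuv
  sorted[3] = uuuvuu$w
  sorted[4] = uuvuu$wu
  sorted[5] = uvuu$wuu
  sorted[6] = vuu$wuuu
  sorted[7] = wuuuvuu$
sorted[4] = uuvuu$wu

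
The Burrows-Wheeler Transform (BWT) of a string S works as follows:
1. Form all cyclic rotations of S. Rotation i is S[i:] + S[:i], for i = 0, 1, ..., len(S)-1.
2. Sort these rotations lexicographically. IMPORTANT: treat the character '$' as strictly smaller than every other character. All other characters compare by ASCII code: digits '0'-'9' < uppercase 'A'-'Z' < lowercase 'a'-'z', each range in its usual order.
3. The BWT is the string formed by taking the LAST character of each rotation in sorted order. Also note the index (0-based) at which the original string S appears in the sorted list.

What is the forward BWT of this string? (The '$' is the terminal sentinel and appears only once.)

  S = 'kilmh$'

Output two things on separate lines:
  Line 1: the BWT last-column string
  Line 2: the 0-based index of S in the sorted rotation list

All 6 rotations (rotation i = S[i:]+S[:i]):
  rot[0] = kilmh$
  rot[1] = ilmh$k
  rot[2] = lmh$ki
  rot[3] = mh$kil
  rot[4] = h$kilm
  rot[5] = $kilmh
Sorted (with $ < everything):
  sorted[0] = $kilmh  (last char: 'h')
  sorted[1] = h$kilm  (last char: 'm')
  sorted[2] = ilmh$k  (last char: 'k')
  sorted[3] = kilmh$  (last char: '$')
  sorted[4] = lmh$ki  (last char: 'i')
  sorted[5] = mh$kil  (last char: 'l')
Last column: hmk$il
Original string S is at sorted index 3

Answer: hmk$il
3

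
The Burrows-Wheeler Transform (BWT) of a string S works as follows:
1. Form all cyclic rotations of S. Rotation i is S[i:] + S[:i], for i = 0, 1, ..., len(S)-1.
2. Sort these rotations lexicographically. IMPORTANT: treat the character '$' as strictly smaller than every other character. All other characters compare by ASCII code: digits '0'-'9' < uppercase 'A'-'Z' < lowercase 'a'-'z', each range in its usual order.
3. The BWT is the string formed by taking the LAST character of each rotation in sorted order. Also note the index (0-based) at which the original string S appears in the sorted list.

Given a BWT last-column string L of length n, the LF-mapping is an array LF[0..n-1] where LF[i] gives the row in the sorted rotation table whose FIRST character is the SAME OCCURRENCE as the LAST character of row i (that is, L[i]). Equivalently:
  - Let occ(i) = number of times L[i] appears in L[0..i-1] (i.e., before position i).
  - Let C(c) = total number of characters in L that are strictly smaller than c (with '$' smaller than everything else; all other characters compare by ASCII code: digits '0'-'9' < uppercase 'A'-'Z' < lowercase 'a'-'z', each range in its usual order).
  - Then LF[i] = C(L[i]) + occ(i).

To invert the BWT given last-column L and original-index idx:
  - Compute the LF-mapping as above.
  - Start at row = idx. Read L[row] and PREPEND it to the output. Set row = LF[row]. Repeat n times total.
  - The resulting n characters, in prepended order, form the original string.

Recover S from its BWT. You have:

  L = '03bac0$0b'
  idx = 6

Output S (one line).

LF mapping: 1 4 6 5 8 2 0 3 7
Walk LF starting at row 6, prepending L[row]:
  step 1: row=6, L[6]='$', prepend. Next row=LF[6]=0
  step 2: row=0, L[0]='0', prepend. Next row=LF[0]=1
  step 3: row=1, L[1]='3', prepend. Next row=LF[1]=4
  step 4: row=4, L[4]='c', prepend. Next row=LF[4]=8
  step 5: row=8, L[8]='b', prepend. Next row=LF[8]=7
  step 6: row=7, L[7]='0', prepend. Next row=LF[7]=3
  step 7: row=3, L[3]='a', prepend. Next row=LF[3]=5
  step 8: row=5, L[5]='0', prepend. Next row=LF[5]=2
  step 9: row=2, L[2]='b', prepend. Next row=LF[2]=6
Reversed output: b0a0bc30$

Answer: b0a0bc30$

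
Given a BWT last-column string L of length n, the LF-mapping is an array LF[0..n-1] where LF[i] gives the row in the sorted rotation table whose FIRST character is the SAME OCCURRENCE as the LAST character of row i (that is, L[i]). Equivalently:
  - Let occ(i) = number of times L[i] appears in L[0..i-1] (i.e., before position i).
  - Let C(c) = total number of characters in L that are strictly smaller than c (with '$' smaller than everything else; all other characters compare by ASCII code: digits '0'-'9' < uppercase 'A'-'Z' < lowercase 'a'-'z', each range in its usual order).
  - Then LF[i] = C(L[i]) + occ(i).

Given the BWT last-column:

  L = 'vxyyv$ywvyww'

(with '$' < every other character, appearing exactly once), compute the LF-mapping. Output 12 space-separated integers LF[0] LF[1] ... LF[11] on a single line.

Char counts: '$':1, 'v':3, 'w':3, 'x':1, 'y':4
C (first-col start): C('$')=0, C('v')=1, C('w')=4, C('x')=7, C('y')=8
L[0]='v': occ=0, LF[0]=C('v')+0=1+0=1
L[1]='x': occ=0, LF[1]=C('x')+0=7+0=7
L[2]='y': occ=0, LF[2]=C('y')+0=8+0=8
L[3]='y': occ=1, LF[3]=C('y')+1=8+1=9
L[4]='v': occ=1, LF[4]=C('v')+1=1+1=2
L[5]='$': occ=0, LF[5]=C('$')+0=0+0=0
L[6]='y': occ=2, LF[6]=C('y')+2=8+2=10
L[7]='w': occ=0, LF[7]=C('w')+0=4+0=4
L[8]='v': occ=2, LF[8]=C('v')+2=1+2=3
L[9]='y': occ=3, LF[9]=C('y')+3=8+3=11
L[10]='w': occ=1, LF[10]=C('w')+1=4+1=5
L[11]='w': occ=2, LF[11]=C('w')+2=4+2=6

Answer: 1 7 8 9 2 0 10 4 3 11 5 6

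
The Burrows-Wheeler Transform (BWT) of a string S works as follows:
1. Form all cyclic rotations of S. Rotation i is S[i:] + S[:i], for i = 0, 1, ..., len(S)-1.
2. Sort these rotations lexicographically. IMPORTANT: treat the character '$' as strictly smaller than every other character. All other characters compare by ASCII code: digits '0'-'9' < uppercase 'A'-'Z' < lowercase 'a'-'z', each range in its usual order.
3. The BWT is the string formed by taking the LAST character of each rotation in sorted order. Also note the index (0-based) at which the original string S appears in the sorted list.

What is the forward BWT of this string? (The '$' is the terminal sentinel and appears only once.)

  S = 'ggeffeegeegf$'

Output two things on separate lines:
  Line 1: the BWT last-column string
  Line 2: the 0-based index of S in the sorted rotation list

Answer: ffggeegfeege$
12

Derivation:
All 13 rotations (rotation i = S[i:]+S[:i]):
  rot[0] = ggeffeegeegf$
  rot[1] = geffeegeegf$g
  rot[2] = effeegeegf$gg
  rot[3] = ffeegeegf$gge
  rot[4] = feegeegf$ggef
  rot[5] = eegeegf$ggeff
  rot[6] = egeegf$ggeffe
  rot[7] = geegf$ggeffee
  rot[8] = eegf$ggeffeeg
  rot[9] = egf$ggeffeege
  rot[10] = gf$ggeffeegee
  rot[11] = f$ggeffeegeeg
  rot[12] = $ggeffeegeegf
Sorted (with $ < everything):
  sorted[0] = $ggeffeegeegf  (last char: 'f')
  sorted[1] = eegeegf$ggeff  (last char: 'f')
  sorted[2] = eegf$ggeffeeg  (last char: 'g')
  sorted[3] = effeegeegf$gg  (last char: 'g')
  sorted[4] = egeegf$ggeffe  (last char: 'e')
  sorted[5] = egf$ggeffeege  (last char: 'e')
  sorted[6] = f$ggeffeegeeg  (last char: 'g')
  sorted[7] = feegeegf$ggef  (last char: 'f')
  sorted[8] = ffeegeegf$gge  (last char: 'e')
  sorted[9] = geegf$ggeffee  (last char: 'e')
  sorted[10] = geffeegeegf$g  (last char: 'g')
  sorted[11] = gf$ggeffeegee  (last char: 'e')
  sorted[12] = ggeffeegeegf$  (last char: '$')
Last column: ffggeegfeege$
Original string S is at sorted index 12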